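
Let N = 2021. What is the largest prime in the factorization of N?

47

2021 = 43 · 47
47 is prime.
So 2021 = 43 · 47; the largest prime factor is 47.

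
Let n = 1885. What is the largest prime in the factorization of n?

29

1885 = 5 · 377
377 = 13 · 29
29 is prime.
So 1885 = 5 · 13 · 29; the largest prime factor is 29.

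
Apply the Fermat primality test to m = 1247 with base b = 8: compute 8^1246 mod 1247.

173

8^1 ≡ 8 (mod 1247)
8^2 ≡ 8^2 = 64 ≡ 64 (mod 1247)
8^4 ≡ 64^2 = 4096 ≡ 355 (mod 1247)
8^8 ≡ 355^2 = 126025 ≡ 78 (mod 1247)
8^16 ≡ 78^2 = 6084 ≡ 1096 (mod 1247)
8^32 ≡ 1096^2 = 1201216 ≡ 355 (mod 1247)
8^64 ≡ 355^2 = 126025 ≡ 78 (mod 1247)
8^128 ≡ 78^2 = 6084 ≡ 1096 (mod 1247)
8^256 ≡ 1096^2 = 1201216 ≡ 355 (mod 1247)
8^512 ≡ 355^2 = 126025 ≡ 78 (mod 1247)
8^1024 ≡ 78^2 = 6084 ≡ 1096 (mod 1247)
1246 = 1024 + 128 + 64 + 16 + 8 + 4 + 2 in binary powers of 2.
So 8^1246 ≡ 1096 · 1096 · 78 · 1096 · 78 · 355 · 64 ≡ 173 (mod 1247).
Since 173 ≠ 1, base 8 is a Fermat witness: 1247 is composite.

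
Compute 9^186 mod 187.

64

9^1 ≡ 9 (mod 187)
9^2 ≡ 9^2 = 81 ≡ 81 (mod 187)
9^4 ≡ 81^2 = 6561 ≡ 16 (mod 187)
9^8 ≡ 16^2 = 256 ≡ 69 (mod 187)
9^16 ≡ 69^2 = 4761 ≡ 86 (mod 187)
9^32 ≡ 86^2 = 7396 ≡ 103 (mod 187)
9^64 ≡ 103^2 = 10609 ≡ 137 (mod 187)
9^128 ≡ 137^2 = 18769 ≡ 69 (mod 187)
186 = 128 + 32 + 16 + 8 + 2 in binary powers of 2.
So 9^186 ≡ 69 · 103 · 86 · 69 · 81 ≡ 64 (mod 187).
Since 64 ≠ 1, base 9 is a Fermat witness: 187 is composite.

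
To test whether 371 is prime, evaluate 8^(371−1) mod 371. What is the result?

218

8^1 ≡ 8 (mod 371)
8^2 ≡ 8^2 = 64 ≡ 64 (mod 371)
8^4 ≡ 64^2 = 4096 ≡ 15 (mod 371)
8^8 ≡ 15^2 = 225 ≡ 225 (mod 371)
8^16 ≡ 225^2 = 50625 ≡ 169 (mod 371)
8^32 ≡ 169^2 = 28561 ≡ 365 (mod 371)
8^64 ≡ 365^2 = 133225 ≡ 36 (mod 371)
8^128 ≡ 36^2 = 1296 ≡ 183 (mod 371)
8^256 ≡ 183^2 = 33489 ≡ 99 (mod 371)
370 = 256 + 64 + 32 + 16 + 2 in binary powers of 2.
So 8^370 ≡ 99 · 36 · 365 · 169 · 64 ≡ 218 (mod 371).
Since 218 ≠ 1, base 8 is a Fermat witness: 371 is composite.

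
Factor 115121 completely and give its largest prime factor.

83

115121 = 19 · 6059
6059 = 73 · 83
83 is prime.
So 115121 = 19 · 73 · 83; the largest prime factor is 83.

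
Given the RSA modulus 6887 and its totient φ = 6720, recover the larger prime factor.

97

φ(n) = (p−1)(q−1) = n − (p+q) + 1, so p + q = 6887 − 6720 + 1 = 168.
p and q are the roots of t² − 168t + 6887 = 0.
Discriminant: 168² − 4·6887 = 28224 − 27548 = 676; √676 = 26.
q = (168 − 26)/2 = 71, p = (168 + 26)/2 = 97.
Check: 71 · 97 = 6887.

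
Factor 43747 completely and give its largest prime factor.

43747 = 11 · 3977
3977 = 41 · 97
97 is prime.
So 43747 = 11 · 41 · 97; the largest prime factor is 97.

97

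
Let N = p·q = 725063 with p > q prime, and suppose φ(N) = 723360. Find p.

881

φ(n) = (p−1)(q−1) = n − (p+q) + 1, so p + q = 725063 − 723360 + 1 = 1704.
p and q are the roots of t² − 1704t + 725063 = 0.
Discriminant: 1704² − 4·725063 = 2903616 − 2900252 = 3364; √3364 = 58.
q = (1704 − 58)/2 = 823, p = (1704 + 58)/2 = 881.
Check: 823 · 881 = 725063.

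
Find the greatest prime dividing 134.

134 = 2 · 67
67 is prime.
So 134 = 2 · 67; the largest prime factor is 67.

67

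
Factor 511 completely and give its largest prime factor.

511 = 7 · 73
73 is prime.
So 511 = 7 · 73; the largest prime factor is 73.

73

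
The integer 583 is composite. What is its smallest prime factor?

583 is odd.
Digit sum 16, not divisible by 3.
Ends in 3: not divisible by 5.
7: 583 = 7·83 + 2
11: 583 = 11·53

11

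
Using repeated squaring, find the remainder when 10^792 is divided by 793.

729

10^1 ≡ 10 (mod 793)
10^2 ≡ 10^2 = 100 ≡ 100 (mod 793)
10^4 ≡ 100^2 = 10000 ≡ 484 (mod 793)
10^8 ≡ 484^2 = 234256 ≡ 321 (mod 793)
10^16 ≡ 321^2 = 103041 ≡ 744 (mod 793)
10^32 ≡ 744^2 = 553536 ≡ 22 (mod 793)
10^64 ≡ 22^2 = 484 ≡ 484 (mod 793)
10^128 ≡ 484^2 = 234256 ≡ 321 (mod 793)
10^256 ≡ 321^2 = 103041 ≡ 744 (mod 793)
10^512 ≡ 744^2 = 553536 ≡ 22 (mod 793)
792 = 512 + 256 + 16 + 8 in binary powers of 2.
So 10^792 ≡ 22 · 744 · 744 · 321 ≡ 729 (mod 793).
Since 729 ≠ 1, base 10 is a Fermat witness: 793 is composite.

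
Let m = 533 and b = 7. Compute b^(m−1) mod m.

7^1 ≡ 7 (mod 533)
7^2 ≡ 7^2 = 49 ≡ 49 (mod 533)
7^4 ≡ 49^2 = 2401 ≡ 269 (mod 533)
7^8 ≡ 269^2 = 72361 ≡ 406 (mod 533)
7^16 ≡ 406^2 = 164836 ≡ 139 (mod 533)
7^32 ≡ 139^2 = 19321 ≡ 133 (mod 533)
7^64 ≡ 133^2 = 17689 ≡ 100 (mod 533)
7^128 ≡ 100^2 = 10000 ≡ 406 (mod 533)
7^256 ≡ 406^2 = 164836 ≡ 139 (mod 533)
7^512 ≡ 139^2 = 19321 ≡ 133 (mod 533)
532 = 512 + 16 + 4 in binary powers of 2.
So 7^532 ≡ 133 · 139 · 269 ≡ 113 (mod 533).
Since 113 ≠ 1, base 7 is a Fermat witness: 533 is composite.

113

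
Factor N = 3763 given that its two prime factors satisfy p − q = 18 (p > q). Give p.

Since p = q + 18, we have 3763 = q(q + 18), so q² + 18q − 3763 = 0.
Discriminant: 18² + 4·3763 = 324 + 15052 = 15376; √15376 = 124.
q = (−18 + 124)/2 = 53, and p = q + 18 = 71.
Check: 53 · 71 = 3763.

71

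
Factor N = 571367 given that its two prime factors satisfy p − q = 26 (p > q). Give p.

769

Since p = q + 26, we have 571367 = q(q + 26), so q² + 26q − 571367 = 0.
Discriminant: 26² + 4·571367 = 676 + 2285468 = 2286144; √2286144 = 1512.
q = (−26 + 1512)/2 = 743, and p = q + 26 = 769.
Check: 743 · 769 = 571367.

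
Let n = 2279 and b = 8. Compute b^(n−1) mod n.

520

8^1 ≡ 8 (mod 2279)
8^2 ≡ 8^2 = 64 ≡ 64 (mod 2279)
8^4 ≡ 64^2 = 4096 ≡ 1817 (mod 2279)
8^8 ≡ 1817^2 = 3301489 ≡ 1497 (mod 2279)
8^16 ≡ 1497^2 = 2241009 ≡ 752 (mod 2279)
8^32 ≡ 752^2 = 565504 ≡ 312 (mod 2279)
8^64 ≡ 312^2 = 97344 ≡ 1626 (mod 2279)
8^128 ≡ 1626^2 = 2643876 ≡ 236 (mod 2279)
8^256 ≡ 236^2 = 55696 ≡ 1000 (mod 2279)
8^512 ≡ 1000^2 = 1000000 ≡ 1798 (mod 2279)
8^1024 ≡ 1798^2 = 3232804 ≡ 1182 (mod 2279)
8^2048 ≡ 1182^2 = 1397124 ≡ 97 (mod 2279)
2278 = 2048 + 128 + 64 + 32 + 4 + 2 in binary powers of 2.
So 8^2278 ≡ 97 · 236 · 1626 · 312 · 1817 · 64 ≡ 520 (mod 2279).
Since 520 ≠ 1, base 8 is a Fermat witness: 2279 is composite.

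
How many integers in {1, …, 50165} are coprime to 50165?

39312

Factor: 50165 = 5 · 79 · 127.
φ(50165) = (5−1) · (79−1) · (127−1) = 4 · 78 · 126 = 39312.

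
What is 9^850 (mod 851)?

752

9^1 ≡ 9 (mod 851)
9^2 ≡ 9^2 = 81 ≡ 81 (mod 851)
9^4 ≡ 81^2 = 6561 ≡ 604 (mod 851)
9^8 ≡ 604^2 = 364816 ≡ 588 (mod 851)
9^16 ≡ 588^2 = 345744 ≡ 238 (mod 851)
9^32 ≡ 238^2 = 56644 ≡ 478 (mod 851)
9^64 ≡ 478^2 = 228484 ≡ 416 (mod 851)
9^128 ≡ 416^2 = 173056 ≡ 303 (mod 851)
9^256 ≡ 303^2 = 91809 ≡ 752 (mod 851)
9^512 ≡ 752^2 = 565504 ≡ 440 (mod 851)
850 = 512 + 256 + 64 + 16 + 2 in binary powers of 2.
So 9^850 ≡ 440 · 752 · 416 · 238 · 81 ≡ 752 (mod 851).
Since 752 ≠ 1, base 9 is a Fermat witness: 851 is composite.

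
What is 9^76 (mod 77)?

9

9^1 ≡ 9 (mod 77)
9^2 ≡ 9^2 = 81 ≡ 4 (mod 77)
9^4 ≡ 4^2 = 16 ≡ 16 (mod 77)
9^8 ≡ 16^2 = 256 ≡ 25 (mod 77)
9^16 ≡ 25^2 = 625 ≡ 9 (mod 77)
9^32 ≡ 9^2 = 81 ≡ 4 (mod 77)
9^64 ≡ 4^2 = 16 ≡ 16 (mod 77)
76 = 64 + 8 + 4 in binary powers of 2.
So 9^76 ≡ 16 · 25 · 16 ≡ 9 (mod 77).
Since 9 ≠ 1, base 9 is a Fermat witness: 77 is composite.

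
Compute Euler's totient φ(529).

Factor: 529 = 23^2.
φ(529) = 23^1·(23−1) = 506.

506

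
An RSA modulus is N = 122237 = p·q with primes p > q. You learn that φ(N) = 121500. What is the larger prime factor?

487

φ(n) = (p−1)(q−1) = n − (p+q) + 1, so p + q = 122237 − 121500 + 1 = 738.
p and q are the roots of t² − 738t + 122237 = 0.
Discriminant: 738² − 4·122237 = 544644 − 488948 = 55696; √55696 = 236.
q = (738 − 236)/2 = 251, p = (738 + 236)/2 = 487.
Check: 251 · 487 = 122237.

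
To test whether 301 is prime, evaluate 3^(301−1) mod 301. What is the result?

127

3^1 ≡ 3 (mod 301)
3^2 ≡ 3^2 = 9 ≡ 9 (mod 301)
3^4 ≡ 9^2 = 81 ≡ 81 (mod 301)
3^8 ≡ 81^2 = 6561 ≡ 240 (mod 301)
3^16 ≡ 240^2 = 57600 ≡ 109 (mod 301)
3^32 ≡ 109^2 = 11881 ≡ 142 (mod 301)
3^64 ≡ 142^2 = 20164 ≡ 298 (mod 301)
3^128 ≡ 298^2 = 88804 ≡ 9 (mod 301)
3^256 ≡ 9^2 = 81 ≡ 81 (mod 301)
300 = 256 + 32 + 8 + 4 in binary powers of 2.
So 3^300 ≡ 81 · 142 · 240 · 81 ≡ 127 (mod 301).
Since 127 ≠ 1, base 3 is a Fermat witness: 301 is composite.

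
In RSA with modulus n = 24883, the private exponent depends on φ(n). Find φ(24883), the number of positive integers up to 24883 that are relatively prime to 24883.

24568

Factor: 24883 = 149 · 167.
φ(24883) = (149−1) · (167−1) = 148 · 166 = 24568.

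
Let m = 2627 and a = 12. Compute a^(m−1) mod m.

12^1 ≡ 12 (mod 2627)
12^2 ≡ 12^2 = 144 ≡ 144 (mod 2627)
12^4 ≡ 144^2 = 20736 ≡ 2347 (mod 2627)
12^8 ≡ 2347^2 = 5508409 ≡ 2217 (mod 2627)
12^16 ≡ 2217^2 = 4915089 ≡ 2599 (mod 2627)
12^32 ≡ 2599^2 = 6754801 ≡ 784 (mod 2627)
12^64 ≡ 784^2 = 614656 ≡ 2565 (mod 2627)
12^128 ≡ 2565^2 = 6579225 ≡ 1217 (mod 2627)
12^256 ≡ 1217^2 = 1481089 ≡ 2088 (mod 2627)
12^512 ≡ 2088^2 = 4359744 ≡ 1551 (mod 2627)
12^1024 ≡ 1551^2 = 2405601 ≡ 1896 (mod 2627)
12^2048 ≡ 1896^2 = 3594816 ≡ 1080 (mod 2627)
2626 = 2048 + 512 + 64 + 2 in binary powers of 2.
So 12^2626 ≡ 1080 · 1551 · 2565 · 144 ≡ 83 (mod 2627).
Since 83 ≠ 1, base 12 is a Fermat witness: 2627 is composite.

83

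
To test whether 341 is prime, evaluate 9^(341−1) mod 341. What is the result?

9^1 ≡ 9 (mod 341)
9^2 ≡ 9^2 = 81 ≡ 81 (mod 341)
9^4 ≡ 81^2 = 6561 ≡ 82 (mod 341)
9^8 ≡ 82^2 = 6724 ≡ 245 (mod 341)
9^16 ≡ 245^2 = 60025 ≡ 9 (mod 341)
9^32 ≡ 9^2 = 81 ≡ 81 (mod 341)
9^64 ≡ 81^2 = 6561 ≡ 82 (mod 341)
9^128 ≡ 82^2 = 6724 ≡ 245 (mod 341)
9^256 ≡ 245^2 = 60025 ≡ 9 (mod 341)
340 = 256 + 64 + 16 + 4 in binary powers of 2.
So 9^340 ≡ 9 · 82 · 9 · 82 ≡ 67 (mod 341).
Since 67 ≠ 1, base 9 is a Fermat witness: 341 is composite.

67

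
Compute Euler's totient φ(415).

Factor: 415 = 5 · 83.
φ(415) = (5−1) · (83−1) = 4 · 82 = 328.

328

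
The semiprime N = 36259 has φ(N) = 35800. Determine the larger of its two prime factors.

359

φ(n) = (p−1)(q−1) = n − (p+q) + 1, so p + q = 36259 − 35800 + 1 = 460.
p and q are the roots of t² − 460t + 36259 = 0.
Discriminant: 460² − 4·36259 = 211600 − 145036 = 66564; √66564 = 258.
q = (460 − 258)/2 = 101, p = (460 + 258)/2 = 359.
Check: 101 · 359 = 36259.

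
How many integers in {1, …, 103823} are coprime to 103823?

Factor: 103823 = 47^3.
φ(103823) = 47^2·(47−1) = 101614.

101614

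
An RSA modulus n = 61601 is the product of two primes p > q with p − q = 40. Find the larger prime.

269

Since p = q + 40, we have 61601 = q(q + 40), so q² + 40q − 61601 = 0.
Discriminant: 40² + 4·61601 = 1600 + 246404 = 248004; √248004 = 498.
q = (−40 + 498)/2 = 229, and p = q + 40 = 269.
Check: 229 · 269 = 61601.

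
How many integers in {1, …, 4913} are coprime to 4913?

4624

Factor: 4913 = 17^3.
φ(4913) = 17^2·(17−1) = 4624.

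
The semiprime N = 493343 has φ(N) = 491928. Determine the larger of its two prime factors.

797

φ(n) = (p−1)(q−1) = n − (p+q) + 1, so p + q = 493343 − 491928 + 1 = 1416.
p and q are the roots of t² − 1416t + 493343 = 0.
Discriminant: 1416² − 4·493343 = 2005056 − 1973372 = 31684; √31684 = 178.
q = (1416 − 178)/2 = 619, p = (1416 + 178)/2 = 797.
Check: 619 · 797 = 493343.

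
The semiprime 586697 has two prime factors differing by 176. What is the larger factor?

Since p = q + 176, we have 586697 = q(q + 176), so q² + 176q − 586697 = 0.
Discriminant: 176² + 4·586697 = 30976 + 2346788 = 2377764; √2377764 = 1542.
q = (−176 + 1542)/2 = 683, and p = q + 176 = 859.
Check: 683 · 859 = 586697.

859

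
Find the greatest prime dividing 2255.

41

2255 = 5 · 451
451 = 11 · 41
41 is prime.
So 2255 = 5 · 11 · 41; the largest prime factor is 41.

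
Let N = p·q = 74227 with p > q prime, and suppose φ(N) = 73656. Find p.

373

φ(n) = (p−1)(q−1) = n − (p+q) + 1, so p + q = 74227 − 73656 + 1 = 572.
p and q are the roots of t² − 572t + 74227 = 0.
Discriminant: 572² − 4·74227 = 327184 − 296908 = 30276; √30276 = 174.
q = (572 − 174)/2 = 199, p = (572 + 174)/2 = 373.
Check: 199 · 373 = 74227.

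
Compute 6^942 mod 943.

6^1 ≡ 6 (mod 943)
6^2 ≡ 6^2 = 36 ≡ 36 (mod 943)
6^4 ≡ 36^2 = 1296 ≡ 353 (mod 943)
6^8 ≡ 353^2 = 124609 ≡ 133 (mod 943)
6^16 ≡ 133^2 = 17689 ≡ 715 (mod 943)
6^32 ≡ 715^2 = 511225 ≡ 119 (mod 943)
6^64 ≡ 119^2 = 14161 ≡ 16 (mod 943)
6^128 ≡ 16^2 = 256 ≡ 256 (mod 943)
6^256 ≡ 256^2 = 65536 ≡ 469 (mod 943)
6^512 ≡ 469^2 = 219961 ≡ 242 (mod 943)
942 = 512 + 256 + 128 + 32 + 8 + 4 + 2 in binary powers of 2.
So 6^942 ≡ 242 · 469 · 256 · 119 · 133 · 353 · 36 ≡ 210 (mod 943).
Since 210 ≠ 1, base 6 is a Fermat witness: 943 is composite.

210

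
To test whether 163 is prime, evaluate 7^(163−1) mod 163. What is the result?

1

7^1 ≡ 7 (mod 163)
7^2 ≡ 7^2 = 49 ≡ 49 (mod 163)
7^4 ≡ 49^2 = 2401 ≡ 119 (mod 163)
7^8 ≡ 119^2 = 14161 ≡ 143 (mod 163)
7^16 ≡ 143^2 = 20449 ≡ 74 (mod 163)
7^32 ≡ 74^2 = 5476 ≡ 97 (mod 163)
7^64 ≡ 97^2 = 9409 ≡ 118 (mod 163)
7^128 ≡ 118^2 = 13924 ≡ 69 (mod 163)
162 = 128 + 32 + 2 in binary powers of 2.
So 7^162 ≡ 69 · 97 · 49 ≡ 1 (mod 163).
Since the result is 1, base 7 gives no evidence that 163 is composite.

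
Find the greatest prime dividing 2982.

71

2982 = 2 · 1491
1491 = 3 · 497
497 = 7 · 71
71 is prime.
So 2982 = 2 · 3 · 7 · 71; the largest prime factor is 71.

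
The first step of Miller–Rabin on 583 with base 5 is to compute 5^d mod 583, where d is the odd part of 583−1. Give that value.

583 − 1 = 582 = 2^1 · 291, so d = 291.
5^1 ≡ 5 (mod 583)
5^2 ≡ 5^2 = 25 ≡ 25 (mod 583)
5^4 ≡ 25^2 = 625 ≡ 42 (mod 583)
5^8 ≡ 42^2 = 1764 ≡ 15 (mod 583)
5^16 ≡ 15^2 = 225 ≡ 225 (mod 583)
5^32 ≡ 225^2 = 50625 ≡ 487 (mod 583)
5^64 ≡ 487^2 = 237169 ≡ 471 (mod 583)
5^128 ≡ 471^2 = 221841 ≡ 301 (mod 583)
5^256 ≡ 301^2 = 90601 ≡ 236 (mod 583)
291 = 256 + 32 + 2 + 1 in binary powers of 2.
So 5^291 ≡ 236 · 487 · 25 · 5 ≡ 214 (mod 583).
Squaring chain: 214; never reaches −1, so base 5 is a Miller–Rabin witness that 583 is composite.

214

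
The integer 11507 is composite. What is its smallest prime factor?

37

11507 is odd.
Digit sum 14, not divisible by 3.
Ends in 7: not divisible by 5.
7: 11507 = 7·1643 + 6
11: 11507 = 11·1046 + 1
13: 11507 = 13·885 + 2
17: 11507 = 17·676 + 15
19: 11507 = 19·605 + 12
23: 11507 = 23·500 + 7
29: 11507 = 29·396 + 23
31: 11507 = 31·371 + 6
37: 11507 = 37·311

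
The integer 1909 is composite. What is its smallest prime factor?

1909 is odd.
Digit sum 19, not divisible by 3.
Ends in 9: not divisible by 5.
7: 1909 = 7·272 + 5
11: 1909 = 11·173 + 6
13: 1909 = 13·146 + 11
17: 1909 = 17·112 + 5
19: 1909 = 19·100 + 9
23: 1909 = 23·83

23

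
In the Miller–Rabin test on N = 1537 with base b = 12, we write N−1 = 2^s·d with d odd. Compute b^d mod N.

1537 − 1 = 1536 = 2^9 · 3, so d = 3.
12^1 ≡ 12 (mod 1537)
12^2 ≡ 12^2 = 144 ≡ 144 (mod 1537)
3 = 2 + 1 in binary powers of 2.
So 12^3 ≡ 144 · 12 ≡ 191 (mod 1537).
Squaring chain: 191 → 1130 → 1190 → 523 → 1480 → 175 → 1422 → 929 → 784; never reaches −1, so base 12 is a Miller–Rabin witness that 1537 is composite.

191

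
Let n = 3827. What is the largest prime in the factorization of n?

3827 = 43 · 89
89 is prime.
So 3827 = 43 · 89; the largest prime factor is 89.

89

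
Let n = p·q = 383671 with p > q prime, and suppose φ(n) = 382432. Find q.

593

φ(n) = (p−1)(q−1) = n − (p+q) + 1, so p + q = 383671 − 382432 + 1 = 1240.
p and q are the roots of t² − 1240t + 383671 = 0.
Discriminant: 1240² − 4·383671 = 1537600 − 1534684 = 2916; √2916 = 54.
q = (1240 − 54)/2 = 593, p = (1240 + 54)/2 = 647.
Check: 593 · 647 = 383671.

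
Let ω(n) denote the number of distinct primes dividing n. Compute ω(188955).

5

188955 = 3^2 · 20995
20995 = 5 · 4199
4199 = 13 · 323
323 = 17 · 19
188955 = 3^2 · 5 · 13 · 17 · 19, which has 5 distinct prime factors.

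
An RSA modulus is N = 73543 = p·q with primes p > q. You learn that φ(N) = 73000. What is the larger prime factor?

293

φ(n) = (p−1)(q−1) = n − (p+q) + 1, so p + q = 73543 − 73000 + 1 = 544.
p and q are the roots of t² − 544t + 73543 = 0.
Discriminant: 544² − 4·73543 = 295936 − 294172 = 1764; √1764 = 42.
q = (544 − 42)/2 = 251, p = (544 + 42)/2 = 293.
Check: 251 · 293 = 73543.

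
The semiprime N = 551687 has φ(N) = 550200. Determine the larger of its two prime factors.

φ(n) = (p−1)(q−1) = n − (p+q) + 1, so p + q = 551687 − 550200 + 1 = 1488.
p and q are the roots of t² − 1488t + 551687 = 0.
Discriminant: 1488² − 4·551687 = 2214144 − 2206748 = 7396; √7396 = 86.
q = (1488 − 86)/2 = 701, p = (1488 + 86)/2 = 787.
Check: 701 · 787 = 551687.

787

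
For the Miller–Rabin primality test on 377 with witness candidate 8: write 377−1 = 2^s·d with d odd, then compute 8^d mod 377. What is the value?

377 − 1 = 376 = 2^3 · 47, so d = 47.
8^1 ≡ 8 (mod 377)
8^2 ≡ 8^2 = 64 ≡ 64 (mod 377)
8^4 ≡ 64^2 = 4096 ≡ 326 (mod 377)
8^8 ≡ 326^2 = 106276 ≡ 339 (mod 377)
8^16 ≡ 339^2 = 114921 ≡ 313 (mod 377)
8^32 ≡ 313^2 = 97969 ≡ 326 (mod 377)
47 = 32 + 8 + 4 + 2 + 1 in binary powers of 2.
So 8^47 ≡ 326 · 339 · 326 · 64 · 8 ≡ 31 (mod 377).
Squaring chain: 31 → 207 → 248; never reaches −1, so base 8 is a Miller–Rabin witness that 377 is composite.

31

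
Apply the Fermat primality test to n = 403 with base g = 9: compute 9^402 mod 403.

157

9^1 ≡ 9 (mod 403)
9^2 ≡ 9^2 = 81 ≡ 81 (mod 403)
9^4 ≡ 81^2 = 6561 ≡ 113 (mod 403)
9^8 ≡ 113^2 = 12769 ≡ 276 (mod 403)
9^16 ≡ 276^2 = 76176 ≡ 9 (mod 403)
9^32 ≡ 9^2 = 81 ≡ 81 (mod 403)
9^64 ≡ 81^2 = 6561 ≡ 113 (mod 403)
9^128 ≡ 113^2 = 12769 ≡ 276 (mod 403)
9^256 ≡ 276^2 = 76176 ≡ 9 (mod 403)
402 = 256 + 128 + 16 + 2 in binary powers of 2.
So 9^402 ≡ 9 · 276 · 9 · 81 ≡ 157 (mod 403).
Since 157 ≠ 1, base 9 is a Fermat witness: 403 is composite.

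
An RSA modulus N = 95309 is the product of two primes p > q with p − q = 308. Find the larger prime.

Since p = q + 308, we have 95309 = q(q + 308), so q² + 308q − 95309 = 0.
Discriminant: 308² + 4·95309 = 94864 + 381236 = 476100; √476100 = 690.
q = (−308 + 690)/2 = 191, and p = q + 308 = 499.
Check: 191 · 499 = 95309.

499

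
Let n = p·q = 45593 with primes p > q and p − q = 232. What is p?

Since p = q + 232, we have 45593 = q(q + 232), so q² + 232q − 45593 = 0.
Discriminant: 232² + 4·45593 = 53824 + 182372 = 236196; √236196 = 486.
q = (−232 + 486)/2 = 127, and p = q + 232 = 359.
Check: 127 · 359 = 45593.

359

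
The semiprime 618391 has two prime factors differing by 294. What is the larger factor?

Since p = q + 294, we have 618391 = q(q + 294), so q² + 294q − 618391 = 0.
Discriminant: 294² + 4·618391 = 86436 + 2473564 = 2560000; √2560000 = 1600.
q = (−294 + 1600)/2 = 653, and p = q + 294 = 947.
Check: 653 · 947 = 618391.

947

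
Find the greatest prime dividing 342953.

37

342953 = 13 · 26381
26381 = 23 · 1147
1147 = 31 · 37
37 is prime.
So 342953 = 13 · 23 · 31 · 37; the largest prime factor is 37.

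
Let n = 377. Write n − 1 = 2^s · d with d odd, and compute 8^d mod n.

377 − 1 = 376 = 2^3 · 47, so d = 47.
8^1 ≡ 8 (mod 377)
8^2 ≡ 8^2 = 64 ≡ 64 (mod 377)
8^4 ≡ 64^2 = 4096 ≡ 326 (mod 377)
8^8 ≡ 326^2 = 106276 ≡ 339 (mod 377)
8^16 ≡ 339^2 = 114921 ≡ 313 (mod 377)
8^32 ≡ 313^2 = 97969 ≡ 326 (mod 377)
47 = 32 + 8 + 4 + 2 + 1 in binary powers of 2.
So 8^47 ≡ 326 · 339 · 326 · 64 · 8 ≡ 31 (mod 377).
Squaring chain: 31 → 207 → 248; never reaches −1, so base 8 is a Miller–Rabin witness that 377 is composite.

31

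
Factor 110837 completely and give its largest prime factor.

79

110837 = 23 · 4819
4819 = 61 · 79
79 is prime.
So 110837 = 23 · 61 · 79; the largest prime factor is 79.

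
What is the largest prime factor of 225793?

89

225793 = 43 · 5251
5251 = 59 · 89
89 is prime.
So 225793 = 43 · 59 · 89; the largest prime factor is 89.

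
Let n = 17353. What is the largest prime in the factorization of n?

17353 = 7 · 2479
2479 = 37 · 67
67 is prime.
So 17353 = 7 · 37 · 67; the largest prime factor is 67.

67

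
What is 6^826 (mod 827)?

1

6^1 ≡ 6 (mod 827)
6^2 ≡ 6^2 = 36 ≡ 36 (mod 827)
6^4 ≡ 36^2 = 1296 ≡ 469 (mod 827)
6^8 ≡ 469^2 = 219961 ≡ 806 (mod 827)
6^16 ≡ 806^2 = 649636 ≡ 441 (mod 827)
6^32 ≡ 441^2 = 194481 ≡ 136 (mod 827)
6^64 ≡ 136^2 = 18496 ≡ 302 (mod 827)
6^128 ≡ 302^2 = 91204 ≡ 234 (mod 827)
6^256 ≡ 234^2 = 54756 ≡ 174 (mod 827)
6^512 ≡ 174^2 = 30276 ≡ 504 (mod 827)
826 = 512 + 256 + 32 + 16 + 8 + 2 in binary powers of 2.
So 6^826 ≡ 504 · 174 · 136 · 441 · 806 · 36 ≡ 1 (mod 827).
Since the result is 1, base 6 gives no evidence that 827 is composite.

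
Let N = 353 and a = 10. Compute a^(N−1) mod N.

10^1 ≡ 10 (mod 353)
10^2 ≡ 10^2 = 100 ≡ 100 (mod 353)
10^4 ≡ 100^2 = 10000 ≡ 116 (mod 353)
10^8 ≡ 116^2 = 13456 ≡ 42 (mod 353)
10^16 ≡ 42^2 = 1764 ≡ 352 (mod 353)
10^32 ≡ 352^2 = 123904 ≡ 1 (mod 353)
10^64 ≡ 1^2 = 1 ≡ 1 (mod 353)
10^128 ≡ 1^2 = 1 ≡ 1 (mod 353)
10^256 ≡ 1^2 = 1 ≡ 1 (mod 353)
352 = 256 + 64 + 32 in binary powers of 2.
So 10^352 ≡ 1 · 1 · 1 ≡ 1 (mod 353).
Since the result is 1, base 10 gives no evidence that 353 is composite.

1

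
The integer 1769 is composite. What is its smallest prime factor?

1769 is odd.
Digit sum 23, not divisible by 3.
Ends in 9: not divisible by 5.
7: 1769 = 7·252 + 5
11: 1769 = 11·160 + 9
13: 1769 = 13·136 + 1
17: 1769 = 17·104 + 1
19: 1769 = 19·93 + 2
23: 1769 = 23·76 + 21
29: 1769 = 29·61

29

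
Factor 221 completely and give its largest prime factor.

17

221 = 13 · 17
17 is prime.
So 221 = 13 · 17; the largest prime factor is 17.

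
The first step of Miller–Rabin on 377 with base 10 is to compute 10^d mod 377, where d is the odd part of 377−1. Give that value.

108

377 − 1 = 376 = 2^3 · 47, so d = 47.
10^1 ≡ 10 (mod 377)
10^2 ≡ 10^2 = 100 ≡ 100 (mod 377)
10^4 ≡ 100^2 = 10000 ≡ 198 (mod 377)
10^8 ≡ 198^2 = 39204 ≡ 373 (mod 377)
10^16 ≡ 373^2 = 139129 ≡ 16 (mod 377)
10^32 ≡ 16^2 = 256 ≡ 256 (mod 377)
47 = 32 + 8 + 4 + 2 + 1 in binary powers of 2.
So 10^47 ≡ 256 · 373 · 198 · 100 · 10 ≡ 108 (mod 377).
Squaring chain: 108 → 354 → 152; never reaches −1, so base 10 is a Miller–Rabin witness that 377 is composite.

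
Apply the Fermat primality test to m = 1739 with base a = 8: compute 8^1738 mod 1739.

8^1 ≡ 8 (mod 1739)
8^2 ≡ 8^2 = 64 ≡ 64 (mod 1739)
8^4 ≡ 64^2 = 4096 ≡ 618 (mod 1739)
8^8 ≡ 618^2 = 381924 ≡ 1083 (mod 1739)
8^16 ≡ 1083^2 = 1172889 ≡ 803 (mod 1739)
8^32 ≡ 803^2 = 644809 ≡ 1379 (mod 1739)
8^64 ≡ 1379^2 = 1901641 ≡ 914 (mod 1739)
8^128 ≡ 914^2 = 835396 ≡ 676 (mod 1739)
8^256 ≡ 676^2 = 456976 ≡ 1358 (mod 1739)
8^512 ≡ 1358^2 = 1844164 ≡ 824 (mod 1739)
8^1024 ≡ 824^2 = 678976 ≡ 766 (mod 1739)
1738 = 1024 + 512 + 128 + 64 + 8 + 2 in binary powers of 2.
So 8^1738 ≡ 766 · 824 · 676 · 914 · 1083 · 64 ≡ 159 (mod 1739).
Since 159 ≠ 1, base 8 is a Fermat witness: 1739 is composite.

159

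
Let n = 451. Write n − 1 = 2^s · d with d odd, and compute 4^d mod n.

451 − 1 = 450 = 2^1 · 225, so d = 225.
4^1 ≡ 4 (mod 451)
4^2 ≡ 4^2 = 16 ≡ 16 (mod 451)
4^4 ≡ 16^2 = 256 ≡ 256 (mod 451)
4^8 ≡ 256^2 = 65536 ≡ 141 (mod 451)
4^16 ≡ 141^2 = 19881 ≡ 37 (mod 451)
4^32 ≡ 37^2 = 1369 ≡ 16 (mod 451)
4^64 ≡ 16^2 = 256 ≡ 256 (mod 451)
4^128 ≡ 256^2 = 65536 ≡ 141 (mod 451)
225 = 128 + 64 + 32 + 1 in binary powers of 2.
So 4^225 ≡ 141 · 256 · 16 · 4 ≡ 122 (mod 451).
Squaring chain: 122; never reaches −1, so base 4 is a Miller–Rabin witness that 451 is composite.

122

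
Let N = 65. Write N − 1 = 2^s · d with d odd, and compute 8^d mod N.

65 − 1 = 64 = 2^6 · 1, so d = 1.
8^1 ≡ 8 (mod 65)
1 = 1 in binary powers of 2.
So 8^1 ≡ 8 ≡ 8 (mod 65).
Squaring chain: 8 → 64 → 1 → 1 → 1 → 1; reaches −1, so base 8 does not prove 65 composite.

8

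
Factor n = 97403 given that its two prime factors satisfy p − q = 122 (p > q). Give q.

257

Since p = q + 122, we have 97403 = q(q + 122), so q² + 122q − 97403 = 0.
Discriminant: 122² + 4·97403 = 14884 + 389612 = 404496; √404496 = 636.
q = (−122 + 636)/2 = 257, and p = q + 122 = 379.
Check: 257 · 379 = 97403.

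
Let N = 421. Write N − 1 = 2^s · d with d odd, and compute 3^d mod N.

1

421 − 1 = 420 = 2^2 · 105, so d = 105.
3^1 ≡ 3 (mod 421)
3^2 ≡ 3^2 = 9 ≡ 9 (mod 421)
3^4 ≡ 9^2 = 81 ≡ 81 (mod 421)
3^8 ≡ 81^2 = 6561 ≡ 246 (mod 421)
3^16 ≡ 246^2 = 60516 ≡ 313 (mod 421)
3^32 ≡ 313^2 = 97969 ≡ 297 (mod 421)
3^64 ≡ 297^2 = 88209 ≡ 220 (mod 421)
105 = 64 + 32 + 8 + 1 in binary powers of 2.
So 3^105 ≡ 220 · 297 · 246 · 3 ≡ 1 (mod 421).
Since 3^d ≡ 1 (mod 421), base 3 does not prove 421 composite.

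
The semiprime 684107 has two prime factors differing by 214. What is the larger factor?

Since p = q + 214, we have 684107 = q(q + 214), so q² + 214q − 684107 = 0.
Discriminant: 214² + 4·684107 = 45796 + 2736428 = 2782224; √2782224 = 1668.
q = (−214 + 1668)/2 = 727, and p = q + 214 = 941.
Check: 727 · 941 = 684107.

941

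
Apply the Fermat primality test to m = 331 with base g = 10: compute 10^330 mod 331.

10^1 ≡ 10 (mod 331)
10^2 ≡ 10^2 = 100 ≡ 100 (mod 331)
10^4 ≡ 100^2 = 10000 ≡ 70 (mod 331)
10^8 ≡ 70^2 = 4900 ≡ 266 (mod 331)
10^16 ≡ 266^2 = 70756 ≡ 253 (mod 331)
10^32 ≡ 253^2 = 64009 ≡ 126 (mod 331)
10^64 ≡ 126^2 = 15876 ≡ 319 (mod 331)
10^128 ≡ 319^2 = 101761 ≡ 144 (mod 331)
10^256 ≡ 144^2 = 20736 ≡ 214 (mod 331)
330 = 256 + 64 + 8 + 2 in binary powers of 2.
So 10^330 ≡ 214 · 319 · 266 · 100 ≡ 1 (mod 331).
Since the result is 1, base 10 gives no evidence that 331 is composite.

1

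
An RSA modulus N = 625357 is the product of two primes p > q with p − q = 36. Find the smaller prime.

Since p = q + 36, we have 625357 = q(q + 36), so q² + 36q − 625357 = 0.
Discriminant: 36² + 4·625357 = 1296 + 2501428 = 2502724; √2502724 = 1582.
q = (−36 + 1582)/2 = 773, and p = q + 36 = 809.
Check: 773 · 809 = 625357.

773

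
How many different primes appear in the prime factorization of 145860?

6

145860 = 2^2 · 36465
36465 = 3 · 12155
12155 = 5 · 2431
2431 = 11 · 221
221 = 13 · 17
145860 = 2^2 · 3 · 5 · 11 · 13 · 17, which has 6 distinct prime factors.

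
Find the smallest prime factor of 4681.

31

4681 is odd.
Digit sum 19, not divisible by 3.
Ends in 1: not divisible by 5.
7: 4681 = 7·668 + 5
11: 4681 = 11·425 + 6
13: 4681 = 13·360 + 1
17: 4681 = 17·275 + 6
19: 4681 = 19·246 + 7
23: 4681 = 23·203 + 12
29: 4681 = 29·161 + 12
31: 4681 = 31·151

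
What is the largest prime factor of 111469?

111469 = 17 · 6557
6557 = 79 · 83
83 is prime.
So 111469 = 17 · 79 · 83; the largest prime factor is 83.

83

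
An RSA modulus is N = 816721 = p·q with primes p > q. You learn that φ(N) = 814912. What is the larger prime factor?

φ(n) = (p−1)(q−1) = n − (p+q) + 1, so p + q = 816721 − 814912 + 1 = 1810.
p and q are the roots of t² − 1810t + 816721 = 0.
Discriminant: 1810² − 4·816721 = 3276100 − 3266884 = 9216; √9216 = 96.
q = (1810 − 96)/2 = 857, p = (1810 + 96)/2 = 953.
Check: 857 · 953 = 816721.

953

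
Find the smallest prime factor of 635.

635 is odd.
Digit sum 14, not divisible by 3.
Ends in 5: divisible by 5.

5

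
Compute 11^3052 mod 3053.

2968

11^1 ≡ 11 (mod 3053)
11^2 ≡ 11^2 = 121 ≡ 121 (mod 3053)
11^4 ≡ 121^2 = 14641 ≡ 2429 (mod 3053)
11^8 ≡ 2429^2 = 5900041 ≡ 1645 (mod 3053)
11^16 ≡ 1645^2 = 2706025 ≡ 1067 (mod 3053)
11^32 ≡ 1067^2 = 1138489 ≡ 2773 (mod 3053)
11^64 ≡ 2773^2 = 7689529 ≡ 2075 (mod 3053)
11^128 ≡ 2075^2 = 4305625 ≡ 895 (mod 3053)
11^256 ≡ 895^2 = 801025 ≡ 1139 (mod 3053)
11^512 ≡ 1139^2 = 1297321 ≡ 2849 (mod 3053)
11^1024 ≡ 2849^2 = 8116801 ≡ 1927 (mod 3053)
11^2048 ≡ 1927^2 = 3713329 ≡ 881 (mod 3053)
3052 = 2048 + 512 + 256 + 128 + 64 + 32 + 8 + 4 in binary powers of 2.
So 11^3052 ≡ 881 · 2849 · 1139 · 895 · 2075 · 2773 · 1645 · 2429 ≡ 2968 (mod 3053).
Since 2968 ≠ 1, base 11 is a Fermat witness: 3053 is composite.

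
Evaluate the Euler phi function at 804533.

Factor: 804533 = 73 · 103 · 107.
φ(804533) = (73−1) · (103−1) · (107−1) = 72 · 102 · 106 = 778464.

778464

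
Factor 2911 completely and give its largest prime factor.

2911 = 41 · 71
71 is prime.
So 2911 = 41 · 71; the largest prime factor is 71.

71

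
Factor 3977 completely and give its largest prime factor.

97

3977 = 41 · 97
97 is prime.
So 3977 = 41 · 97; the largest prime factor is 97.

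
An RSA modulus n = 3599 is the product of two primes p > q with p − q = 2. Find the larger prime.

Since p = q + 2, we have 3599 = q(q + 2), so q² + 2q − 3599 = 0.
Discriminant: 2² + 4·3599 = 4 + 14396 = 14400; √14400 = 120.
q = (−2 + 120)/2 = 59, and p = q + 2 = 61.
Check: 59 · 61 = 3599.

61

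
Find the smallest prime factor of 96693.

96693 is odd.
Digit sum 33, divisible by 3.

3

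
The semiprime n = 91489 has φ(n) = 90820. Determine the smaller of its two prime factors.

191

φ(n) = (p−1)(q−1) = n − (p+q) + 1, so p + q = 91489 − 90820 + 1 = 670.
p and q are the roots of t² − 670t + 91489 = 0.
Discriminant: 670² − 4·91489 = 448900 − 365956 = 82944; √82944 = 288.
q = (670 − 288)/2 = 191, p = (670 + 288)/2 = 479.
Check: 191 · 479 = 91489.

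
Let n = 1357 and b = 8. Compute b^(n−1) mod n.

8^1 ≡ 8 (mod 1357)
8^2 ≡ 8^2 = 64 ≡ 64 (mod 1357)
8^4 ≡ 64^2 = 4096 ≡ 25 (mod 1357)
8^8 ≡ 25^2 = 625 ≡ 625 (mod 1357)
8^16 ≡ 625^2 = 390625 ≡ 1166 (mod 1357)
8^32 ≡ 1166^2 = 1359556 ≡ 1199 (mod 1357)
8^64 ≡ 1199^2 = 1437601 ≡ 538 (mod 1357)
8^128 ≡ 538^2 = 289444 ≡ 403 (mod 1357)
8^256 ≡ 403^2 = 162409 ≡ 926 (mod 1357)
8^512 ≡ 926^2 = 857476 ≡ 1209 (mod 1357)
8^1024 ≡ 1209^2 = 1461681 ≡ 192 (mod 1357)
1356 = 1024 + 256 + 64 + 8 + 4 in binary powers of 2.
So 8^1356 ≡ 192 · 926 · 538 · 625 · 25 ≡ 374 (mod 1357).
Since 374 ≠ 1, base 8 is a Fermat witness: 1357 is composite.

374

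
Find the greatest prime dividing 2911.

71

2911 = 41 · 71
71 is prime.
So 2911 = 41 · 71; the largest prime factor is 71.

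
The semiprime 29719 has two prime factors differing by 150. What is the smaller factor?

Since p = q + 150, we have 29719 = q(q + 150), so q² + 150q − 29719 = 0.
Discriminant: 150² + 4·29719 = 22500 + 118876 = 141376; √141376 = 376.
q = (−150 + 376)/2 = 113, and p = q + 150 = 263.
Check: 113 · 263 = 29719.

113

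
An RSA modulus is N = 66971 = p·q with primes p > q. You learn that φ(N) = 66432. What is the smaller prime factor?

193

φ(n) = (p−1)(q−1) = n − (p+q) + 1, so p + q = 66971 − 66432 + 1 = 540.
p and q are the roots of t² − 540t + 66971 = 0.
Discriminant: 540² − 4·66971 = 291600 − 267884 = 23716; √23716 = 154.
q = (540 − 154)/2 = 193, p = (540 + 154)/2 = 347.
Check: 193 · 347 = 66971.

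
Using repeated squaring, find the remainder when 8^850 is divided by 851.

788

8^1 ≡ 8 (mod 851)
8^2 ≡ 8^2 = 64 ≡ 64 (mod 851)
8^4 ≡ 64^2 = 4096 ≡ 692 (mod 851)
8^8 ≡ 692^2 = 478864 ≡ 602 (mod 851)
8^16 ≡ 602^2 = 362404 ≡ 729 (mod 851)
8^32 ≡ 729^2 = 531441 ≡ 417 (mod 851)
8^64 ≡ 417^2 = 173889 ≡ 285 (mod 851)
8^128 ≡ 285^2 = 81225 ≡ 380 (mod 851)
8^256 ≡ 380^2 = 144400 ≡ 581 (mod 851)
8^512 ≡ 581^2 = 337561 ≡ 565 (mod 851)
850 = 512 + 256 + 64 + 16 + 2 in binary powers of 2.
So 8^850 ≡ 565 · 581 · 285 · 729 · 64 ≡ 788 (mod 851).
Since 788 ≠ 1, base 8 is a Fermat witness: 851 is composite.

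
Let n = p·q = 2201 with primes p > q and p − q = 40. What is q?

Since p = q + 40, we have 2201 = q(q + 40), so q² + 40q − 2201 = 0.
Discriminant: 40² + 4·2201 = 1600 + 8804 = 10404; √10404 = 102.
q = (−40 + 102)/2 = 31, and p = q + 40 = 71.
Check: 31 · 71 = 2201.

31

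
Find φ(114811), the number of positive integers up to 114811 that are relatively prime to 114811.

106848

Factor: 114811 = 29 · 37 · 107.
φ(114811) = (29−1) · (37−1) · (107−1) = 28 · 36 · 106 = 106848.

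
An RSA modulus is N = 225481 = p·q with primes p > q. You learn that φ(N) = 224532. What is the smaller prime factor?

463

φ(n) = (p−1)(q−1) = n − (p+q) + 1, so p + q = 225481 − 224532 + 1 = 950.
p and q are the roots of t² − 950t + 225481 = 0.
Discriminant: 950² − 4·225481 = 902500 − 901924 = 576; √576 = 24.
q = (950 − 24)/2 = 463, p = (950 + 24)/2 = 487.
Check: 463 · 487 = 225481.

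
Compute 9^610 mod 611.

9^1 ≡ 9 (mod 611)
9^2 ≡ 9^2 = 81 ≡ 81 (mod 611)
9^4 ≡ 81^2 = 6561 ≡ 451 (mod 611)
9^8 ≡ 451^2 = 203401 ≡ 549 (mod 611)
9^16 ≡ 549^2 = 301401 ≡ 178 (mod 611)
9^32 ≡ 178^2 = 31684 ≡ 523 (mod 611)
9^64 ≡ 523^2 = 273529 ≡ 412 (mod 611)
9^128 ≡ 412^2 = 169744 ≡ 497 (mod 611)
9^256 ≡ 497^2 = 247009 ≡ 165 (mod 611)
9^512 ≡ 165^2 = 27225 ≡ 341 (mod 611)
610 = 512 + 64 + 32 + 2 in binary powers of 2.
So 9^610 ≡ 341 · 412 · 523 · 81 ≡ 191 (mod 611).
Since 191 ≠ 1, base 9 is a Fermat witness: 611 is composite.

191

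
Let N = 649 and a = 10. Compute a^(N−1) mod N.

320

10^1 ≡ 10 (mod 649)
10^2 ≡ 10^2 = 100 ≡ 100 (mod 649)
10^4 ≡ 100^2 = 10000 ≡ 265 (mod 649)
10^8 ≡ 265^2 = 70225 ≡ 133 (mod 649)
10^16 ≡ 133^2 = 17689 ≡ 166 (mod 649)
10^32 ≡ 166^2 = 27556 ≡ 298 (mod 649)
10^64 ≡ 298^2 = 88804 ≡ 540 (mod 649)
10^128 ≡ 540^2 = 291600 ≡ 199 (mod 649)
10^256 ≡ 199^2 = 39601 ≡ 12 (mod 649)
10^512 ≡ 12^2 = 144 ≡ 144 (mod 649)
648 = 512 + 128 + 8 in binary powers of 2.
So 10^648 ≡ 144 · 199 · 133 ≡ 320 (mod 649).
Since 320 ≠ 1, base 10 is a Fermat witness: 649 is composite.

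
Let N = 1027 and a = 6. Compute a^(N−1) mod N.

6^1 ≡ 6 (mod 1027)
6^2 ≡ 6^2 = 36 ≡ 36 (mod 1027)
6^4 ≡ 36^2 = 1296 ≡ 269 (mod 1027)
6^8 ≡ 269^2 = 72361 ≡ 471 (mod 1027)
6^16 ≡ 471^2 = 221841 ≡ 9 (mod 1027)
6^32 ≡ 9^2 = 81 ≡ 81 (mod 1027)
6^64 ≡ 81^2 = 6561 ≡ 399 (mod 1027)
6^128 ≡ 399^2 = 159201 ≡ 16 (mod 1027)
6^256 ≡ 16^2 = 256 ≡ 256 (mod 1027)
6^512 ≡ 256^2 = 65536 ≡ 835 (mod 1027)
6^1024 ≡ 835^2 = 697225 ≡ 919 (mod 1027)
1026 = 1024 + 2 in binary powers of 2.
So 6^1026 ≡ 919 · 36 ≡ 220 (mod 1027).
Since 220 ≠ 1, base 6 is a Fermat witness: 1027 is composite.

220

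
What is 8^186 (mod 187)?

8^1 ≡ 8 (mod 187)
8^2 ≡ 8^2 = 64 ≡ 64 (mod 187)
8^4 ≡ 64^2 = 4096 ≡ 169 (mod 187)
8^8 ≡ 169^2 = 28561 ≡ 137 (mod 187)
8^16 ≡ 137^2 = 18769 ≡ 69 (mod 187)
8^32 ≡ 69^2 = 4761 ≡ 86 (mod 187)
8^64 ≡ 86^2 = 7396 ≡ 103 (mod 187)
8^128 ≡ 103^2 = 10609 ≡ 137 (mod 187)
186 = 128 + 32 + 16 + 8 + 2 in binary powers of 2.
So 8^186 ≡ 137 · 86 · 69 · 137 · 64 ≡ 47 (mod 187).
Since 47 ≠ 1, base 8 is a Fermat witness: 187 is composite.

47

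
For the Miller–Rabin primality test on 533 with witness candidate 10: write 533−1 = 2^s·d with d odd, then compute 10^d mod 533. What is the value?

426

533 − 1 = 532 = 2^2 · 133, so d = 133.
10^1 ≡ 10 (mod 533)
10^2 ≡ 10^2 = 100 ≡ 100 (mod 533)
10^4 ≡ 100^2 = 10000 ≡ 406 (mod 533)
10^8 ≡ 406^2 = 164836 ≡ 139 (mod 533)
10^16 ≡ 139^2 = 19321 ≡ 133 (mod 533)
10^32 ≡ 133^2 = 17689 ≡ 100 (mod 533)
10^64 ≡ 100^2 = 10000 ≡ 406 (mod 533)
10^128 ≡ 406^2 = 164836 ≡ 139 (mod 533)
133 = 128 + 4 + 1 in binary powers of 2.
So 10^133 ≡ 139 · 406 · 10 ≡ 426 (mod 533).
Squaring chain: 426 → 256; never reaches −1, so base 10 is a Miller–Rabin witness that 533 is composite.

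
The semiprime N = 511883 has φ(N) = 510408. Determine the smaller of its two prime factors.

φ(n) = (p−1)(q−1) = n − (p+q) + 1, so p + q = 511883 − 510408 + 1 = 1476.
p and q are the roots of t² − 1476t + 511883 = 0.
Discriminant: 1476² − 4·511883 = 2178576 − 2047532 = 131044; √131044 = 362.
q = (1476 − 362)/2 = 557, p = (1476 + 362)/2 = 919.
Check: 557 · 919 = 511883.

557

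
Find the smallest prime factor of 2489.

19

2489 is odd.
Digit sum 23, not divisible by 3.
Ends in 9: not divisible by 5.
7: 2489 = 7·355 + 4
11: 2489 = 11·226 + 3
13: 2489 = 13·191 + 6
17: 2489 = 17·146 + 7
19: 2489 = 19·131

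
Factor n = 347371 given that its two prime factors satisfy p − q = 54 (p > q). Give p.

617

Since p = q + 54, we have 347371 = q(q + 54), so q² + 54q − 347371 = 0.
Discriminant: 54² + 4·347371 = 2916 + 1389484 = 1392400; √1392400 = 1180.
q = (−54 + 1180)/2 = 563, and p = q + 54 = 617.
Check: 563 · 617 = 347371.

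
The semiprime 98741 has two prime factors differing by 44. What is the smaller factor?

293

Since p = q + 44, we have 98741 = q(q + 44), so q² + 44q − 98741 = 0.
Discriminant: 44² + 4·98741 = 1936 + 394964 = 396900; √396900 = 630.
q = (−44 + 630)/2 = 293, and p = q + 44 = 337.
Check: 293 · 337 = 98741.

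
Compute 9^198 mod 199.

1

9^1 ≡ 9 (mod 199)
9^2 ≡ 9^2 = 81 ≡ 81 (mod 199)
9^4 ≡ 81^2 = 6561 ≡ 193 (mod 199)
9^8 ≡ 193^2 = 37249 ≡ 36 (mod 199)
9^16 ≡ 36^2 = 1296 ≡ 102 (mod 199)
9^32 ≡ 102^2 = 10404 ≡ 56 (mod 199)
9^64 ≡ 56^2 = 3136 ≡ 151 (mod 199)
9^128 ≡ 151^2 = 22801 ≡ 115 (mod 199)
198 = 128 + 64 + 4 + 2 in binary powers of 2.
So 9^198 ≡ 115 · 151 · 193 · 81 ≡ 1 (mod 199).
Since the result is 1, base 9 gives no evidence that 199 is composite.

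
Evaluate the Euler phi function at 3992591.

3916800

Factor: 3992591 = 137 · 151 · 193.
φ(3992591) = (137−1) · (151−1) · (193−1) = 136 · 150 · 192 = 3916800.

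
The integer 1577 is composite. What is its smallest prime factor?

19

1577 is odd.
Digit sum 20, not divisible by 3.
Ends in 7: not divisible by 5.
7: 1577 = 7·225 + 2
11: 1577 = 11·143 + 4
13: 1577 = 13·121 + 4
17: 1577 = 17·92 + 13
19: 1577 = 19·83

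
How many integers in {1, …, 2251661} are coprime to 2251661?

2199168

Factor: 2251661 = 97 · 139 · 167.
φ(2251661) = (97−1) · (139−1) · (167−1) = 96 · 138 · 166 = 2199168.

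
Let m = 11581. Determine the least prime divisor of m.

37

11581 is odd.
Digit sum 16, not divisible by 3.
Ends in 1: not divisible by 5.
7: 11581 = 7·1654 + 3
11: 11581 = 11·1052 + 9
13: 11581 = 13·890 + 11
17: 11581 = 17·681 + 4
19: 11581 = 19·609 + 10
23: 11581 = 23·503 + 12
29: 11581 = 29·399 + 10
31: 11581 = 31·373 + 18
37: 11581 = 37·313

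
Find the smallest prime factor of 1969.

11

1969 is odd.
Digit sum 25, not divisible by 3.
Ends in 9: not divisible by 5.
7: 1969 = 7·281 + 2
11: 1969 = 11·179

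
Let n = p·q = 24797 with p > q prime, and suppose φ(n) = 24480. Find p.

φ(n) = (p−1)(q−1) = n − (p+q) + 1, so p + q = 24797 − 24480 + 1 = 318.
p and q are the roots of t² − 318t + 24797 = 0.
Discriminant: 318² − 4·24797 = 101124 − 99188 = 1936; √1936 = 44.
q = (318 − 44)/2 = 137, p = (318 + 44)/2 = 181.
Check: 137 · 181 = 24797.

181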